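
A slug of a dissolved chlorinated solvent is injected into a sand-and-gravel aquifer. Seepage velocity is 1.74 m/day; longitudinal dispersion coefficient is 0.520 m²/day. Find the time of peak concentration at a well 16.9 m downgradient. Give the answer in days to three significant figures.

For the 1D instantaneous-source solution, setting ∂C/∂t = 0 at fixed x gives v²t² + 2Dt − x² = 0, so t = (√(D² + v²x²) − D)/v².
√(D² + v²x²) = √(0.520² + 1.74² × 16.9²) = 29.41; v² = 3.0276.
t = (29.41 − 0.520)/3.0276 = 9.54 days (vs. the pure-advection estimate x/v = 9.71 d).

9.54 days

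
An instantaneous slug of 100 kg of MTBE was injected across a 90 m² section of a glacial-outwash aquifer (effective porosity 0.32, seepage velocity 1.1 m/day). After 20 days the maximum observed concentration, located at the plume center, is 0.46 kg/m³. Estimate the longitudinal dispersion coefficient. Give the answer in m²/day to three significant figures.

0.227 m²/day

At the plume center C_max = M/(n_e·A·√(4πDt)), so D = M²/(4πt·(n_e·A·C_max)²).
n_e·A·C_max = 0.32 × 90 × 0.46 = 13.25 kg/m.
D = 100²/(4π × 20 × 13.25²) = 0.227 m²/day.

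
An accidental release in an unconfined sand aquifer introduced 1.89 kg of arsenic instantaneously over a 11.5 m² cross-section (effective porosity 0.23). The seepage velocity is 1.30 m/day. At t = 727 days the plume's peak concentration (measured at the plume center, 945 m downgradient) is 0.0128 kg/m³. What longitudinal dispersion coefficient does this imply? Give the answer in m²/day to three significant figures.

0.341 m²/day

At the plume center C_max = M/(n_e·A·√(4πDt)), so D = M²/(4πt·(n_e·A·C_max)²).
n_e·A·C_max = 0.23 × 11.5 × 0.0128 = 0.03386 kg/m.
D = 1.89²/(4π × 727 × 0.03386²) = 0.341 m²/day.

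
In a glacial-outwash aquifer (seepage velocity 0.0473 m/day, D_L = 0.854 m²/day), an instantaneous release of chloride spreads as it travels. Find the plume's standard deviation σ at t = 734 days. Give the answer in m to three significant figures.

35.4 m

Dispersive spreading gives a Gaussian with σ² = 2Dt; advection only shifts the center.
σ = √(2 × 0.854 × 734) = 35.4 m.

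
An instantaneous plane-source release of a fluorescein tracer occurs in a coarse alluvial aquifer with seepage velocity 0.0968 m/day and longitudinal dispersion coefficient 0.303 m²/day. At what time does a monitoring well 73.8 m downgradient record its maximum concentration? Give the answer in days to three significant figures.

731 days

For the 1D instantaneous-source solution, setting ∂C/∂t = 0 at fixed x gives v²t² + 2Dt − x² = 0, so t = (√(D² + v²x²) − D)/v².
√(D² + v²x²) = √(0.303² + 0.0968² × 73.8²) = 7.150; v² = 0.00937024.
t = (7.150 − 0.303)/0.00937024 = 731 days (vs. the pure-advection estimate x/v = 762 d).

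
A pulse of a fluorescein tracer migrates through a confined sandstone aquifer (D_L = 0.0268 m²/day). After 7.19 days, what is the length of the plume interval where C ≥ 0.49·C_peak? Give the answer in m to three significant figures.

The plume is Gaussian with σ = √(2Dt) = √(2 × 0.0268 × 7.19) = 0.6208 m.
C/C_peak = exp(−Δx²/(2σ²)) = 0.49 ⇒ Δx = σ·√(−2 ln 0.49) = 0.6208 × 1.194 = 0.7412 m.
Width = 2Δx = 1.48 m.

1.48 m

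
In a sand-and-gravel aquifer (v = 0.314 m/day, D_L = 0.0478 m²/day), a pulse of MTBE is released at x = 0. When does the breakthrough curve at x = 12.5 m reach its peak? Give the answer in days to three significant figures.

39.3 days

For the 1D instantaneous-source solution, setting ∂C/∂t = 0 at fixed x gives v²t² + 2Dt − x² = 0, so t = (√(D² + v²x²) − D)/v².
√(D² + v²x²) = √(0.0478² + 0.314² × 12.5²) = 3.925; v² = 0.098596.
t = (3.925 − 0.0478)/0.098596 = 39.3 days (vs. the pure-advection estimate x/v = 39.8 d).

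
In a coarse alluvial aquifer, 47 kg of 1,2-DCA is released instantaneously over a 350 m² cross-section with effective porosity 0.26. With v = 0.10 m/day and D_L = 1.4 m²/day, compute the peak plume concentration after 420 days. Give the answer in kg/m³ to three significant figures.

0.00601 kg/m³

The peak of an instantaneous 1D plume sits at x = vt; there the Gaussian factor is 1 and C_max = M/(n_e·A·√(4πDt)), where n_e·A is the pore area the mass is dissolved in.
√(4πDt) = √(4π × 1.4 × 420) = 85.96 m, so C_max = 47/(0.26 × 350 × 85.96) = 0.00601 kg/m³.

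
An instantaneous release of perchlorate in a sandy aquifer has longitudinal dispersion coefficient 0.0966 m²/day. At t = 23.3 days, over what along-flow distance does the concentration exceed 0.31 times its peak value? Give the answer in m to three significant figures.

6.49 m

The plume is Gaussian with σ = √(2Dt) = √(2 × 0.0966 × 23.3) = 2.122 m.
C/C_peak = exp(−Δx²/(2σ²)) = 0.31 ⇒ Δx = σ·√(−2 ln 0.31) = 2.122 × 1.530 = 3.247 m.
Width = 2Δx = 6.49 m.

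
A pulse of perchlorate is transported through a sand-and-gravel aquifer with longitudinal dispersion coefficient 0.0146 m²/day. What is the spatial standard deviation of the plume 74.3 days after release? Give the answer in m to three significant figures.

1.47 m

Dispersive spreading gives a Gaussian with σ² = 2Dt; advection only shifts the center.
σ = √(2 × 0.0146 × 74.3) = 1.47 m.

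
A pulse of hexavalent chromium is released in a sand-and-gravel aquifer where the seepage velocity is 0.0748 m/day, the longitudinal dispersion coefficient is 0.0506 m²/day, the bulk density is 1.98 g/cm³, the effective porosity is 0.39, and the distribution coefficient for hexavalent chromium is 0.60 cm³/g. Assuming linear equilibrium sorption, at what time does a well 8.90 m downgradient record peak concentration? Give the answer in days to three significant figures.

Retardation factor R = 1 + ρ_b·K_d/n = 1 + 1.98 × 0.60/0.39 = 4.046.
Sorption retards both mechanisms: v_R = v/R = 0.01849 m/day, D_R = D/R = 0.01251 m²/day.
Peak time from v_R²t² + 2D_R t − x² = 0: t = (√(D_R² + v_R²x²) − D_R)/v_R².
√(D_R² + v_R²x²) = √(0.01251² + 0.01849² × 8.90²) = 0.1650; v_R² = 0.0003419.
t = (0.1650 − 0.01251)/0.0003419 = 446 days.

446 days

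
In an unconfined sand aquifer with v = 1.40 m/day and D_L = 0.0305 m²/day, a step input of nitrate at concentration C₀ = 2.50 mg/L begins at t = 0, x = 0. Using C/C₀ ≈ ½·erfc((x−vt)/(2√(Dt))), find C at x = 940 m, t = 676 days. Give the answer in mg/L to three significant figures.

For a continuous step input, C/C₀ ≈ ½·erfc((x−vt)/(2√(Dt))).
vt = 1.40 × 676 = 946.4 m and 2√(Dt) = 2√(0.0305 × 676) = 9.081 m.
Argument (x−vt)/(2√(Dt)) = (940 − 946.4)/9.081 = -0.7048; ½·erfc(-0.7048) = 0.8406.
C = 2.50 × 0.8406 = 2.10 mg/L.

2.10 mg/L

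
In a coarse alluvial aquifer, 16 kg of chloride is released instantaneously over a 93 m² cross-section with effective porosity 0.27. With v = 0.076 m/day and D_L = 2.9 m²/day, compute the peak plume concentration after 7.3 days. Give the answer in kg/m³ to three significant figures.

0.0391 kg/m³

The peak of an instantaneous 1D plume sits at x = vt; there the Gaussian factor is 1 and C_max = M/(n_e·A·√(4πDt)), where n_e·A is the pore area the mass is dissolved in.
√(4πDt) = √(4π × 2.9 × 7.3) = 16.31 m, so C_max = 16/(0.27 × 93 × 16.31) = 0.0391 kg/m³.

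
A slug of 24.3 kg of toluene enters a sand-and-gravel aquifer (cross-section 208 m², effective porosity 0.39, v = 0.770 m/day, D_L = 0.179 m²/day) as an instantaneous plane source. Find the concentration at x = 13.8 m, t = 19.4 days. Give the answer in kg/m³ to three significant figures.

0.0413 kg/m³

For an instantaneous plane source, C(x,t) = M/(n_e·A·√(4πDt)) · exp(−(x−vt)²/(4Dt)), with n_e·A the pore (flow) area.
Plume center vt = 0.770 × 19.4 = 14.938 m, so the well at 13.8 m is 1.138 m upgradient of the peak.
√(4πDt) = 6.606 m, giving peak height M/(n_e·A·√(4πDt)) = 24.3/(0.39 × 208 × 6.606) = 0.04535 kg/m³.
(x−vt)²/(4Dt) = (-1.138)²/(4 × 0.179 × 19.4) = 0.09323; exp(−0.09323) = 0.9110.
C = 0.04535 × 0.9110 = 0.0413 kg/m³.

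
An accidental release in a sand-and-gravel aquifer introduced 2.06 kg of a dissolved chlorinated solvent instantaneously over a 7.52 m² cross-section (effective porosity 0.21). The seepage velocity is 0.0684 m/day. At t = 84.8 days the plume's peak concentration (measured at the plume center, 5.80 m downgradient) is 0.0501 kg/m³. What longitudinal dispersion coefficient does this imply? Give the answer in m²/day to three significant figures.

At the plume center C_max = M/(n_e·A·√(4πDt)), so D = M²/(4πt·(n_e·A·C_max)²).
n_e·A·C_max = 0.21 × 7.52 × 0.0501 = 0.07912 kg/m.
D = 2.06²/(4π × 84.8 × 0.07912²) = 0.636 m²/day.

0.636 m²/day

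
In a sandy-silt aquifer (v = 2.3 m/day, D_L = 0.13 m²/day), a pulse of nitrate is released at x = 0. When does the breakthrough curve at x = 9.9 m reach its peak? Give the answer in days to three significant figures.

4.28 days

For the 1D instantaneous-source solution, setting ∂C/∂t = 0 at fixed x gives v²t² + 2Dt − x² = 0, so t = (√(D² + v²x²) − D)/v².
√(D² + v²x²) = √(0.13² + 2.3² × 9.9²) = 22.77; v² = 5.29.
t = (22.77 − 0.13)/5.29 = 4.28 days (vs. the pure-advection estimate x/v = 4.30 d).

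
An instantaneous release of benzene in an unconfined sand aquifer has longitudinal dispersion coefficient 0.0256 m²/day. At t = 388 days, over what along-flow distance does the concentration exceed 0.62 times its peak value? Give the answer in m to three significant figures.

8.72 m

The plume is Gaussian with σ = √(2Dt) = √(2 × 0.0256 × 388) = 4.457 m.
C/C_peak = exp(−Δx²/(2σ²)) = 0.62 ⇒ Δx = σ·√(−2 ln 0.62) = 4.457 × 0.9778 = 4.358 m.
Width = 2Δx = 8.72 m.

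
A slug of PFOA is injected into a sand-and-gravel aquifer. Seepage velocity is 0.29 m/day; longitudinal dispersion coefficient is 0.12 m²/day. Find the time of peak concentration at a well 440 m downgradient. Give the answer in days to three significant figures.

For the 1D instantaneous-source solution, setting ∂C/∂t = 0 at fixed x gives v²t² + 2Dt − x² = 0, so t = (√(D² + v²x²) − D)/v².
√(D² + v²x²) = √(0.12² + 0.29² × 440²) = 127.6; v² = 0.0841.
t = (127.6 − 0.12)/0.0841 = 1520 days (vs. the pure-advection estimate x/v = 1520 d).

1520 days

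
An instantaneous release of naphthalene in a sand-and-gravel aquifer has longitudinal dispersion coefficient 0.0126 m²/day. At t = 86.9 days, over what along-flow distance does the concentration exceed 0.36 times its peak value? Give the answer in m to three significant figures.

The plume is Gaussian with σ = √(2Dt) = √(2 × 0.0126 × 86.9) = 1.480 m.
C/C_peak = exp(−Δx²/(2σ²)) = 0.36 ⇒ Δx = σ·√(−2 ln 0.36) = 1.480 × 1.429 = 2.115 m.
Width = 2Δx = 4.23 m.

4.23 m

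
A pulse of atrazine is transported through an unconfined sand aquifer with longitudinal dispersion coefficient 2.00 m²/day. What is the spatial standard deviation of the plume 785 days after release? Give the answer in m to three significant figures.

56.0 m

Dispersive spreading gives a Gaussian with σ² = 2Dt; advection only shifts the center.
σ = √(2 × 2.00 × 785) = 56.0 m.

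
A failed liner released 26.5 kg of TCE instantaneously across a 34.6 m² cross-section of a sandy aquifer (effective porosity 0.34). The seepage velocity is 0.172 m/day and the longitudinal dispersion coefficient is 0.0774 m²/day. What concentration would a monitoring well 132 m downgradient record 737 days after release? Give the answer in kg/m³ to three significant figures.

For an instantaneous plane source, C(x,t) = M/(n_e·A·√(4πDt)) · exp(−(x−vt)²/(4Dt)), with n_e·A the pore (flow) area.
Plume center vt = 0.172 × 737 = 126.764 m, so the well at 132 m is 5.236 m downgradient of the peak.
√(4πDt) = 26.77 m, giving peak height M/(n_e·A·√(4πDt)) = 26.5/(0.34 × 34.6 × 26.77) = 0.08415 kg/m³.
(x−vt)²/(4Dt) = (5.236)²/(4 × 0.0774 × 737) = 0.1202; exp(−0.1202) = 0.8867.
C = 0.08415 × 0.8867 = 0.0746 kg/m³.

0.0746 kg/m³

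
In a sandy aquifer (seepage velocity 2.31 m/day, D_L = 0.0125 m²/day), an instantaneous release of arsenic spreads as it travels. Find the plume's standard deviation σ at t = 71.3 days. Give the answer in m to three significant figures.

Dispersive spreading gives a Gaussian with σ² = 2Dt; advection only shifts the center.
σ = √(2 × 0.0125 × 71.3) = 1.34 m.

1.34 m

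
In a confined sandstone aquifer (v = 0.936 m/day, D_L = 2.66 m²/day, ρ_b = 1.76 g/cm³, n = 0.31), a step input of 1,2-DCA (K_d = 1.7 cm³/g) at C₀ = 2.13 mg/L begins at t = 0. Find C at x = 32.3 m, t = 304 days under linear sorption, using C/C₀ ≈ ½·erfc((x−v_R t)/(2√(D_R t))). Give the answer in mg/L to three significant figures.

0.693 mg/L

Retardation factor R = 1 + ρ_b·K_d/n = 1 + 1.76 × 1.7/0.31 = 10.65.
Sorption retards both mechanisms: v_R = v/R = 0.08789 m/day, D_R = D/R = 0.2498 m²/day.
v_R·t = 0.08789 × 304 = 26.71856 m; 2√(D_R t) = 17.43 m; argument = (32.3 − 26.71856)/17.43 = 0.3202.
C = C₀ × ½·erfc(0.3202) = 2.13 × 0.3253 = 0.693 mg/L.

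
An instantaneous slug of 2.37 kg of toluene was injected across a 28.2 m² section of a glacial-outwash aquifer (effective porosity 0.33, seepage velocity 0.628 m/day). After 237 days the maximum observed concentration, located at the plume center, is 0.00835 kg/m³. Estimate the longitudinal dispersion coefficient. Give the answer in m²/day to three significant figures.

At the plume center C_max = M/(n_e·A·√(4πDt)), so D = M²/(4πt·(n_e·A·C_max)²).
n_e·A·C_max = 0.33 × 28.2 × 0.00835 = 0.07771 kg/m.
D = 2.37²/(4π × 237 × 0.07771²) = 0.312 m²/day.

0.312 m²/day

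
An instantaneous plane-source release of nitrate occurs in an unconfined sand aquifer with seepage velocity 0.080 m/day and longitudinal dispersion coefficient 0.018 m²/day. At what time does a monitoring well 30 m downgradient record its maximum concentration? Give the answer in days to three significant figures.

372 days

For the 1D instantaneous-source solution, setting ∂C/∂t = 0 at fixed x gives v²t² + 2Dt − x² = 0, so t = (√(D² + v²x²) − D)/v².
√(D² + v²x²) = √(0.018² + 0.080² × 30²) = 2.400; v² = 0.0064.
t = (2.400 − 0.018)/0.0064 = 372 days (vs. the pure-advection estimate x/v = 375 d).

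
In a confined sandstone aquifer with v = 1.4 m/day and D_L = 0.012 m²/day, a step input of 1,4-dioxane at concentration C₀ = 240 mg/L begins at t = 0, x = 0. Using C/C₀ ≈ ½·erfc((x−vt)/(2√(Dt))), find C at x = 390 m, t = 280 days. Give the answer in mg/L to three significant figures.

187 mg/L

For a continuous step input, C/C₀ ≈ ½·erfc((x−vt)/(2√(Dt))).
vt = 1.4 × 280 = 392 m and 2√(Dt) = 2√(0.012 × 280) = 3.666 m.
Argument (x−vt)/(2√(Dt)) = (390 − 392)/3.666 = -0.5456; ½·erfc(-0.5456) = 0.7798.
C = 240 × 0.7798 = 187 mg/L.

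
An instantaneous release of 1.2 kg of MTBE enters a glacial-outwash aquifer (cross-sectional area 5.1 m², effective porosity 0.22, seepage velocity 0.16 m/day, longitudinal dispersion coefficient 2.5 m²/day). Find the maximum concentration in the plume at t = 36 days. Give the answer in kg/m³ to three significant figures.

The peak of an instantaneous 1D plume sits at x = vt; there the Gaussian factor is 1 and C_max = M/(n_e·A·√(4πDt)), where n_e·A is the pore area the mass is dissolved in.
√(4πDt) = √(4π × 2.5 × 36) = 33.63 m, so C_max = 1.2/(0.22 × 5.1 × 33.63) = 0.0318 kg/m³.

0.0318 kg/m³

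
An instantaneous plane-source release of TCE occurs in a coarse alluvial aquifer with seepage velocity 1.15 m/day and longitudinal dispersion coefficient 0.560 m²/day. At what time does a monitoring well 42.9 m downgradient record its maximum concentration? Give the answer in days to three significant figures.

For the 1D instantaneous-source solution, setting ∂C/∂t = 0 at fixed x gives v²t² + 2Dt − x² = 0, so t = (√(D² + v²x²) − D)/v².
√(D² + v²x²) = √(0.560² + 1.15² × 42.9²) = 49.34; v² = 1.3225.
t = (49.34 − 0.560)/1.3225 = 36.9 days (vs. the pure-advection estimate x/v = 37.3 d).

36.9 days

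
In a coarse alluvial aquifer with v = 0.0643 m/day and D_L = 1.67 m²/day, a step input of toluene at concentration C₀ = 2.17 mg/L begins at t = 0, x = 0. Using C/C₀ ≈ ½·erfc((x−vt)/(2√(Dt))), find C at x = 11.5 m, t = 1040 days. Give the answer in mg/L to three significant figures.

1.79 mg/L

For a continuous step input, C/C₀ ≈ ½·erfc((x−vt)/(2√(Dt))).
vt = 0.0643 × 1040 = 66.872 m and 2√(Dt) = 2√(1.67 × 1040) = 83.35 m.
Argument (x−vt)/(2√(Dt)) = (11.5 − 66.872)/83.35 = -0.6643; ½·erfc(-0.6643) = 0.8263.
C = 2.17 × 0.8263 = 1.79 mg/L.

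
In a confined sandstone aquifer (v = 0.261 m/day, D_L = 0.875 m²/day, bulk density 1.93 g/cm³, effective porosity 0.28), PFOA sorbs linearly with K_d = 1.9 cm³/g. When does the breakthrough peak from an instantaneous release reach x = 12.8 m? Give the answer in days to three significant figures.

534 days

Retardation factor R = 1 + ρ_b·K_d/n = 1 + 1.93 × 1.9/0.28 = 14.10.
Sorption retards both mechanisms: v_R = v/R = 0.01851 m/day, D_R = D/R = 0.06206 m²/day.
Peak time from v_R²t² + 2D_R t − x² = 0: t = (√(D_R² + v_R²x²) − D_R)/v_R².
√(D_R² + v_R²x²) = √(0.06206² + 0.01851² × 12.8²) = 0.2449; v_R² = 0.0003426.
t = (0.2449 − 0.06206)/0.0003426 = 534 days.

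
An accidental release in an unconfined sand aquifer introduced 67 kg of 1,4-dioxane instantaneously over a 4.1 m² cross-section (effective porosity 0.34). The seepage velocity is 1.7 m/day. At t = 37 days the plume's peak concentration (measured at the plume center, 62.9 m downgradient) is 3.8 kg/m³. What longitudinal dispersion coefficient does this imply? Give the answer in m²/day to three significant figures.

0.344 m²/day

At the plume center C_max = M/(n_e·A·√(4πDt)), so D = M²/(4πt·(n_e·A·C_max)²).
n_e·A·C_max = 0.34 × 4.1 × 3.8 = 5.297 kg/m.
D = 67²/(4π × 37 × 5.297²) = 0.344 m²/day.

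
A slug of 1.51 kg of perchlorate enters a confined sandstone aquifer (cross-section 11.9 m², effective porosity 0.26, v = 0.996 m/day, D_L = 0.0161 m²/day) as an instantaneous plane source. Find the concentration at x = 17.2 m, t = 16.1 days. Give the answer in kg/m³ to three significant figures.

0.0731 kg/m³

For an instantaneous plane source, C(x,t) = M/(n_e·A·√(4πDt)) · exp(−(x−vt)²/(4Dt)), with n_e·A the pore (flow) area.
Plume center vt = 0.996 × 16.1 = 16.0356 m, so the well at 17.2 m is 1.1644 m downgradient of the peak.
√(4πDt) = 1.805 m, giving peak height M/(n_e·A·√(4πDt)) = 1.51/(0.26 × 11.9 × 1.805) = 0.2704 kg/m³.
(x−vt)²/(4Dt) = (1.1644)²/(4 × 0.0161 × 16.1) = 1.308; exp(−1.308) = 0.2704.
C = 0.2704 × 0.2704 = 0.0731 kg/m³.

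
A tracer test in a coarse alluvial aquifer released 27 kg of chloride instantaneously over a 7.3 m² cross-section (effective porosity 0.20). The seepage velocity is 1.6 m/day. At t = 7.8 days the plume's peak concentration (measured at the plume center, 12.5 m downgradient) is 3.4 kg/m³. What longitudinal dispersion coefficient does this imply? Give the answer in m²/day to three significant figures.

0.302 m²/day

At the plume center C_max = M/(n_e·A·√(4πDt)), so D = M²/(4πt·(n_e·A·C_max)²).
n_e·A·C_max = 0.20 × 7.3 × 3.4 = 4.964 kg/m.
D = 27²/(4π × 7.8 × 4.964²) = 0.302 m²/day.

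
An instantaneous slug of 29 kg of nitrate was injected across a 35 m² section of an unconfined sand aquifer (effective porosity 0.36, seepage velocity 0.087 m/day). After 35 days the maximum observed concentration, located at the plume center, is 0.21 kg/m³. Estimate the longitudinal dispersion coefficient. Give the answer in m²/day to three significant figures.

At the plume center C_max = M/(n_e·A·√(4πDt)), so D = M²/(4πt·(n_e·A·C_max)²).
n_e·A·C_max = 0.36 × 35 × 0.21 = 2.646 kg/m.
D = 29²/(4π × 35 × 2.646²) = 0.273 m²/day.

0.273 m²/day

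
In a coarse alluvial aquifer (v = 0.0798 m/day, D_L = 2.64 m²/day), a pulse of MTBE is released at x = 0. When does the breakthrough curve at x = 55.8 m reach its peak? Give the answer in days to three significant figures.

For the 1D instantaneous-source solution, setting ∂C/∂t = 0 at fixed x gives v²t² + 2Dt − x² = 0, so t = (√(D² + v²x²) − D)/v².
√(D² + v²x²) = √(2.64² + 0.0798² × 55.8²) = 5.177; v² = 0.00636804.
t = (5.177 − 2.64)/0.00636804 = 398 days (vs. the pure-advection estimate x/v = 699 d).

398 days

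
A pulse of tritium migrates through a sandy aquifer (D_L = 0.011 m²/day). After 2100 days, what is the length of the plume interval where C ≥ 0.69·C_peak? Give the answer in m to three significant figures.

11.7 m

The plume is Gaussian with σ = √(2Dt) = √(2 × 0.011 × 2100) = 6.797 m.
C/C_peak = exp(−Δx²/(2σ²)) = 0.69 ⇒ Δx = σ·√(−2 ln 0.69) = 6.797 × 0.8615 = 5.856 m.
Width = 2Δx = 11.7 m.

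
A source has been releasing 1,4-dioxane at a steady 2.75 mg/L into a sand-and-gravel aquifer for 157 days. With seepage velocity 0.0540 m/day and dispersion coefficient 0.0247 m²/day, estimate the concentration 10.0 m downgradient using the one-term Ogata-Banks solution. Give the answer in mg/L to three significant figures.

For a continuous step input, C/C₀ ≈ ½·erfc((x−vt)/(2√(Dt))).
vt = 0.0540 × 157 = 8.478 m and 2√(Dt) = 2√(0.0247 × 157) = 3.938 m.
Argument (x−vt)/(2√(Dt)) = (10.0 − 8.478)/3.938 = 0.3865; ½·erfc(0.3865) = 0.2923.
C = 2.75 × 0.2923 = 0.804 mg/L.

0.804 mg/L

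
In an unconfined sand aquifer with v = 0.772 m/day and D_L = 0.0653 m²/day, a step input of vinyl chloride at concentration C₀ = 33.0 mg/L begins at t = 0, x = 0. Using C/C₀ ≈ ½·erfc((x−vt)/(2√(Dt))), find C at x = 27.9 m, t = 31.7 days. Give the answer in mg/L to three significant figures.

1.52 mg/L

For a continuous step input, C/C₀ ≈ ½·erfc((x−vt)/(2√(Dt))).
vt = 0.772 × 31.7 = 24.4724 m and 2√(Dt) = 2√(0.0653 × 31.7) = 2.878 m.
Argument (x−vt)/(2√(Dt)) = (27.9 − 24.4724)/2.878 = 1.191; ½·erfc(1.191) = 0.04606.
C = 33.0 × 0.04606 = 1.52 mg/L.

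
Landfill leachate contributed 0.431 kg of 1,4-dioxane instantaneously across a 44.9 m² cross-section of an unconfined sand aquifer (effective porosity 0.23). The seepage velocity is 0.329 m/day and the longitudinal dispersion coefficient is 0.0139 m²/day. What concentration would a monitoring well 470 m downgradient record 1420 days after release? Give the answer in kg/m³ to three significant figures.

For an instantaneous plane source, C(x,t) = M/(n_e·A·√(4πDt)) · exp(−(x−vt)²/(4Dt)), with n_e·A the pore (flow) area.
Plume center vt = 0.329 × 1420 = 467.18 m, so the well at 470 m is 2.82 m downgradient of the peak.
√(4πDt) = 15.75 m, giving peak height M/(n_e·A·√(4πDt)) = 0.431/(0.23 × 44.9 × 15.75) = 0.002650 kg/m³.
(x−vt)²/(4Dt) = (2.82)²/(4 × 0.0139 × 1420) = 0.1007; exp(−0.1007) = 0.9042.
C = 0.002650 × 0.9042 = 0.00240 kg/m³.

0.00240 kg/m³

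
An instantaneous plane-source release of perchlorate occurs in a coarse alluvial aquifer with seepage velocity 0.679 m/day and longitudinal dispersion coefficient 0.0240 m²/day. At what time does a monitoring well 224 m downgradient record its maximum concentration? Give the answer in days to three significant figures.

330 days

For the 1D instantaneous-source solution, setting ∂C/∂t = 0 at fixed x gives v²t² + 2Dt − x² = 0, so t = (√(D² + v²x²) − D)/v².
√(D² + v²x²) = √(0.0240² + 0.679² × 224²) = 152.1; v² = 0.461041.
t = (152.1 − 0.0240)/0.461041 = 330 days (vs. the pure-advection estimate x/v = 330 d).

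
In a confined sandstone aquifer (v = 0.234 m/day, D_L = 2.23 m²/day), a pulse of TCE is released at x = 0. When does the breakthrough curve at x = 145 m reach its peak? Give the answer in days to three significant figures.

For the 1D instantaneous-source solution, setting ∂C/∂t = 0 at fixed x gives v²t² + 2Dt − x² = 0, so t = (√(D² + v²x²) − D)/v².
√(D² + v²x²) = √(2.23² + 0.234² × 145²) = 34.00; v² = 0.054756.
t = (34.00 − 2.23)/0.054756 = 580 days (vs. the pure-advection estimate x/v = 620 d).

580 days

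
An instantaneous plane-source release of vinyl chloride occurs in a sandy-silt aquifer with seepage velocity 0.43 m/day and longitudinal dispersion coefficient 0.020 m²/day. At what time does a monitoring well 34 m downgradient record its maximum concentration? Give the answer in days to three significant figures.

For the 1D instantaneous-source solution, setting ∂C/∂t = 0 at fixed x gives v²t² + 2Dt − x² = 0, so t = (√(D² + v²x²) − D)/v².
√(D² + v²x²) = √(0.020² + 0.43² × 34²) = 14.62; v² = 0.1849.
t = (14.62 − 0.020)/0.1849 = 79.0 days (vs. the pure-advection estimate x/v = 79.1 d).

79.0 days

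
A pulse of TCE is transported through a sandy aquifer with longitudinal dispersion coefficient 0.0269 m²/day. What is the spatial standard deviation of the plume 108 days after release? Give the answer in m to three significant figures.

2.41 m

Dispersive spreading gives a Gaussian with σ² = 2Dt; advection only shifts the center.
σ = √(2 × 0.0269 × 108) = 2.41 m.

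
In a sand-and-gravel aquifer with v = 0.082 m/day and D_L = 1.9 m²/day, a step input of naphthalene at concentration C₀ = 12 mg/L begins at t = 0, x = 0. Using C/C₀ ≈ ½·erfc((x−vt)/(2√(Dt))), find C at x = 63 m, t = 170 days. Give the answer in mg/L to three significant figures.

0.321 mg/L

For a continuous step input, C/C₀ ≈ ½·erfc((x−vt)/(2√(Dt))).
vt = 0.082 × 170 = 13.94 m and 2√(Dt) = 2√(1.9 × 170) = 35.94 m.
Argument (x−vt)/(2√(Dt)) = (63 − 13.94)/35.94 = 1.365; ½·erfc(1.365) = 0.02678.
C = 12 × 0.02678 = 0.321 mg/L.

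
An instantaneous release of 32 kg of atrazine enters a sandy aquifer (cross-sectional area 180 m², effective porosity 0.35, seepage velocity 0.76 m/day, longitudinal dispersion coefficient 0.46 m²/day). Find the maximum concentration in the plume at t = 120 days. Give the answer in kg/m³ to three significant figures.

0.0193 kg/m³

The peak of an instantaneous 1D plume sits at x = vt; there the Gaussian factor is 1 and C_max = M/(n_e·A·√(4πDt)), where n_e·A is the pore area the mass is dissolved in.
√(4πDt) = √(4π × 0.46 × 120) = 26.34 m, so C_max = 32/(0.35 × 180 × 26.34) = 0.0193 kg/m³.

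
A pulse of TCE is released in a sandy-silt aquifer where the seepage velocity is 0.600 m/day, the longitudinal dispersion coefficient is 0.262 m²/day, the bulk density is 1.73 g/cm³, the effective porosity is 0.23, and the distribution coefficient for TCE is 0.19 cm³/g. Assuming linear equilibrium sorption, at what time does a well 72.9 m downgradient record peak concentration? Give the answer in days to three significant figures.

293 days

Retardation factor R = 1 + ρ_b·K_d/n = 1 + 1.73 × 0.19/0.23 = 2.429.
Sorption retards both mechanisms: v_R = v/R = 0.2470 m/day, D_R = D/R = 0.1079 m²/day.
Peak time from v_R²t² + 2D_R t − x² = 0: t = (√(D_R² + v_R²x²) − D_R)/v_R².
√(D_R² + v_R²x²) = √(0.1079² + 0.2470² × 72.9²) = 18.01; v_R² = 0.06101.
t = (18.01 − 0.1079)/0.06101 = 293 days.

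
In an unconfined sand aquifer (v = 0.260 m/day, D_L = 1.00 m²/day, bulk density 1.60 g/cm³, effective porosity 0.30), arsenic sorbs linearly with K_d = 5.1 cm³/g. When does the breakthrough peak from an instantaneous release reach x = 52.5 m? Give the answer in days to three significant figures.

Retardation factor R = 1 + ρ_b·K_d/n = 1 + 1.60 × 5.1/0.30 = 28.20.
Sorption retards both mechanisms: v_R = v/R = 0.009220 m/day, D_R = D/R = 0.03546 m²/day.
Peak time from v_R²t² + 2D_R t − x² = 0: t = (√(D_R² + v_R²x²) − D_R)/v_R².
√(D_R² + v_R²x²) = √(0.03546² + 0.009220² × 52.5²) = 0.4853; v_R² = 8.501e-05.
t = (0.4853 − 0.03546)/8.501e-05 = 5290 days.

5290 days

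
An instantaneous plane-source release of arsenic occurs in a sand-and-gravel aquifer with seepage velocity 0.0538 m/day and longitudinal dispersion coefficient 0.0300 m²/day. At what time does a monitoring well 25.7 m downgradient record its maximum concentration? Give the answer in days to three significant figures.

467 days

For the 1D instantaneous-source solution, setting ∂C/∂t = 0 at fixed x gives v²t² + 2Dt − x² = 0, so t = (√(D² + v²x²) − D)/v².
√(D² + v²x²) = √(0.0300² + 0.0538² × 25.7²) = 1.383; v² = 0.00289444.
t = (1.383 − 0.0300)/0.00289444 = 467 days (vs. the pure-advection estimate x/v = 478 d).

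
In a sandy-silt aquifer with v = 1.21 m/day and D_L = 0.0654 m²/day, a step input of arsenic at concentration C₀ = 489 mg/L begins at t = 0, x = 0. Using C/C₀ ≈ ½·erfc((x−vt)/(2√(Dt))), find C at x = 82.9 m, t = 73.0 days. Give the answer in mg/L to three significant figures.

For a continuous step input, C/C₀ ≈ ½·erfc((x−vt)/(2√(Dt))).
vt = 1.21 × 73.0 = 88.33 m and 2√(Dt) = 2√(0.0654 × 73.0) = 4.370 m.
Argument (x−vt)/(2√(Dt)) = (82.9 − 88.33)/4.370 = -1.243; ½·erfc(-1.243) = 0.9606.
C = 489 × 0.9606 = 470 mg/L.

470 mg/L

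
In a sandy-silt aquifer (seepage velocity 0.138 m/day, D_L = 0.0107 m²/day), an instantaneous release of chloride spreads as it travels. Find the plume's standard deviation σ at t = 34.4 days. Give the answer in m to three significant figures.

0.858 m

Dispersive spreading gives a Gaussian with σ² = 2Dt; advection only shifts the center.
σ = √(2 × 0.0107 × 34.4) = 0.858 m.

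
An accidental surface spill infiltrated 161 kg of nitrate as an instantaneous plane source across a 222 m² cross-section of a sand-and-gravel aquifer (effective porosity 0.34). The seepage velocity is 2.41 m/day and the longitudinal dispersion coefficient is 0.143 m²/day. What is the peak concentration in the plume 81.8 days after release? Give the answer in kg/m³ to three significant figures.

The peak of an instantaneous 1D plume sits at x = vt; there the Gaussian factor is 1 and C_max = M/(n_e·A·√(4πDt)), where n_e·A is the pore area the mass is dissolved in.
√(4πDt) = √(4π × 0.143 × 81.8) = 12.12 m, so C_max = 161/(0.34 × 222 × 12.12) = 0.176 kg/m³.

0.176 kg/m³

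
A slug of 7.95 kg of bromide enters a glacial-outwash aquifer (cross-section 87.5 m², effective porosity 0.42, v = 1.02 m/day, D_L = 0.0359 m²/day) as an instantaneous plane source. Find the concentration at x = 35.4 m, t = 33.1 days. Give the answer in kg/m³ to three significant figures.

0.0318 kg/m³

For an instantaneous plane source, C(x,t) = M/(n_e·A·√(4πDt)) · exp(−(x−vt)²/(4Dt)), with n_e·A the pore (flow) area.
Plume center vt = 1.02 × 33.1 = 33.762 m, so the well at 35.4 m is 1.638 m downgradient of the peak.
√(4πDt) = 3.864 m, giving peak height M/(n_e·A·√(4πDt)) = 7.95/(0.42 × 87.5 × 3.864) = 0.05599 kg/m³.
(x−vt)²/(4Dt) = (1.638)²/(4 × 0.0359 × 33.1) = 0.5645; exp(−0.5645) = 0.5686.
C = 0.05599 × 0.5686 = 0.0318 kg/m³.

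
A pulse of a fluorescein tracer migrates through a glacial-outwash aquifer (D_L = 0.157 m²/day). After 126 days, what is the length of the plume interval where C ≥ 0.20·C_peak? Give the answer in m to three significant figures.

22.6 m

The plume is Gaussian with σ = √(2Dt) = √(2 × 0.157 × 126) = 6.290 m.
C/C_peak = exp(−Δx²/(2σ²)) = 0.20 ⇒ Δx = σ·√(−2 ln 0.20) = 6.290 × 1.794 = 11.28 m.
Width = 2Δx = 22.6 m.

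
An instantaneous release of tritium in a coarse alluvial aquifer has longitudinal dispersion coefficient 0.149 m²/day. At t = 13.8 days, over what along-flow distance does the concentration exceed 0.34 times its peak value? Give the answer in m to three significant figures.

5.96 m

The plume is Gaussian with σ = √(2Dt) = √(2 × 0.149 × 13.8) = 2.028 m.
C/C_peak = exp(−Δx²/(2σ²)) = 0.34 ⇒ Δx = σ·√(−2 ln 0.34) = 2.028 × 1.469 = 2.979 m.
Width = 2Δx = 5.96 m.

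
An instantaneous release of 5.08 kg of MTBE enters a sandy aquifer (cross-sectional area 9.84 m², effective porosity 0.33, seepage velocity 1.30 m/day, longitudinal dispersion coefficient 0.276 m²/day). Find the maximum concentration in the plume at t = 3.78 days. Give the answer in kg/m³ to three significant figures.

0.432 kg/m³

The peak of an instantaneous 1D plume sits at x = vt; there the Gaussian factor is 1 and C_max = M/(n_e·A·√(4πDt)), where n_e·A is the pore area the mass is dissolved in.
√(4πDt) = √(4π × 0.276 × 3.78) = 3.621 m, so C_max = 5.08/(0.33 × 9.84 × 3.621) = 0.432 kg/m³.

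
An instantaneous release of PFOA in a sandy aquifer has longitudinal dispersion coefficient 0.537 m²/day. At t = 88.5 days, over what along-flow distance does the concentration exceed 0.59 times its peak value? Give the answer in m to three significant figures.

20.0 m

The plume is Gaussian with σ = √(2Dt) = √(2 × 0.537 × 88.5) = 9.749 m.
C/C_peak = exp(−Δx²/(2σ²)) = 0.59 ⇒ Δx = σ·√(−2 ln 0.59) = 9.749 × 1.027 = 10.01 m.
Width = 2Δx = 20.0 m.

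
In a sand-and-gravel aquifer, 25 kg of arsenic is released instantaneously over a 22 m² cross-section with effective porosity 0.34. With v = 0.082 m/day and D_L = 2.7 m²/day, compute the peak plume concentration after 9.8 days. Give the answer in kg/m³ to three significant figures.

0.183 kg/m³

The peak of an instantaneous 1D plume sits at x = vt; there the Gaussian factor is 1 and C_max = M/(n_e·A·√(4πDt)), where n_e·A is the pore area the mass is dissolved in.
√(4πDt) = √(4π × 2.7 × 9.8) = 18.23 m, so C_max = 25/(0.34 × 22 × 18.23) = 0.183 kg/m³.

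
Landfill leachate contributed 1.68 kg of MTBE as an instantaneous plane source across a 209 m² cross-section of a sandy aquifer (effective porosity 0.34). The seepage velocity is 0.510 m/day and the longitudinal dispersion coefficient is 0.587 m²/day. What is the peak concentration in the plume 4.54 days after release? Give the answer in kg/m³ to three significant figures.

The peak of an instantaneous 1D plume sits at x = vt; there the Gaussian factor is 1 and C_max = M/(n_e·A·√(4πDt)), where n_e·A is the pore area the mass is dissolved in.
√(4πDt) = √(4π × 0.587 × 4.54) = 5.787 m, so C_max = 1.68/(0.34 × 209 × 5.787) = 0.00409 kg/m³.

0.00409 kg/m³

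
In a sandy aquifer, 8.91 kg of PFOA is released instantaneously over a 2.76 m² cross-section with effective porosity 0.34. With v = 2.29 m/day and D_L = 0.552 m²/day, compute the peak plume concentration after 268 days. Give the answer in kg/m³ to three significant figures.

0.220 kg/m³

The peak of an instantaneous 1D plume sits at x = vt; there the Gaussian factor is 1 and C_max = M/(n_e·A·√(4πDt)), where n_e·A is the pore area the mass is dissolved in.
√(4πDt) = √(4π × 0.552 × 268) = 43.12 m, so C_max = 8.91/(0.34 × 2.76 × 43.12) = 0.220 kg/m³.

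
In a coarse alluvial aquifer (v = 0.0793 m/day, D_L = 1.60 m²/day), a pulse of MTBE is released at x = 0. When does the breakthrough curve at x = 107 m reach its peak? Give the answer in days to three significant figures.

For the 1D instantaneous-source solution, setting ∂C/∂t = 0 at fixed x gives v²t² + 2Dt − x² = 0, so t = (√(D² + v²x²) − D)/v².
√(D² + v²x²) = √(1.60² + 0.0793² × 107²) = 8.635; v² = 0.00628849.
t = (8.635 − 1.60)/0.00628849 = 1120 days (vs. the pure-advection estimate x/v = 1350 d).

1120 days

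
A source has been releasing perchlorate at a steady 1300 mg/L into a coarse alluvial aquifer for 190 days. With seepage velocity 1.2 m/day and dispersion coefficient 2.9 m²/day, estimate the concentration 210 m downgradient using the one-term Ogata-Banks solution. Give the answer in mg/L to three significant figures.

918 mg/L

For a continuous step input, C/C₀ ≈ ½·erfc((x−vt)/(2√(Dt))).
vt = 1.2 × 190 = 228 m and 2√(Dt) = 2√(2.9 × 190) = 46.95 m.
Argument (x−vt)/(2√(Dt)) = (210 − 228)/46.95 = -0.3834; ½·erfc(-0.3834) = 0.7062.
C = 1300 × 0.7062 = 918 mg/L.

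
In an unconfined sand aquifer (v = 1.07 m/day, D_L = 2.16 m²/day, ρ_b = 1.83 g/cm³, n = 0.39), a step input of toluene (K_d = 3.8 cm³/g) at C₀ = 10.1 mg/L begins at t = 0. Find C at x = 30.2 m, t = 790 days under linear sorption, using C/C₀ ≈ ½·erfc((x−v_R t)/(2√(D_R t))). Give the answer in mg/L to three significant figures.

Retardation factor R = 1 + ρ_b·K_d/n = 1 + 1.83 × 3.8/0.39 = 18.83.
Sorption retards both mechanisms: v_R = v/R = 0.05682 m/day, D_R = D/R = 0.1147 m²/day.
v_R·t = 0.05682 × 790 = 44.8878 m; 2√(D_R t) = 19.04 m; argument = (30.2 − 44.8878)/19.04 = -0.7714.
C = C₀ × ½·erfc(-0.7714) = 10.1 × 0.8623 = 8.71 mg/L.

8.71 mg/L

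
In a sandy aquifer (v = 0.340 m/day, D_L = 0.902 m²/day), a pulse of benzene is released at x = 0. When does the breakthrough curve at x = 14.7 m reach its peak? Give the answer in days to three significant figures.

36.1 days

For the 1D instantaneous-source solution, setting ∂C/∂t = 0 at fixed x gives v²t² + 2Dt − x² = 0, so t = (√(D² + v²x²) − D)/v².
√(D² + v²x²) = √(0.902² + 0.340² × 14.7²) = 5.079; v² = 0.1156.
t = (5.079 − 0.902)/0.1156 = 36.1 days (vs. the pure-advection estimate x/v = 43.2 d).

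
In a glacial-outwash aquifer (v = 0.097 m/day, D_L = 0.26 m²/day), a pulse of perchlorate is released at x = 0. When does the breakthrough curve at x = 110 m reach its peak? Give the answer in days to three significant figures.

1110 days

For the 1D instantaneous-source solution, setting ∂C/∂t = 0 at fixed x gives v²t² + 2Dt − x² = 0, so t = (√(D² + v²x²) − D)/v².
√(D² + v²x²) = √(0.26² + 0.097² × 110²) = 10.67; v² = 0.009409.
t = (10.67 − 0.26)/0.009409 = 1110 days (vs. the pure-advection estimate x/v = 1130 d).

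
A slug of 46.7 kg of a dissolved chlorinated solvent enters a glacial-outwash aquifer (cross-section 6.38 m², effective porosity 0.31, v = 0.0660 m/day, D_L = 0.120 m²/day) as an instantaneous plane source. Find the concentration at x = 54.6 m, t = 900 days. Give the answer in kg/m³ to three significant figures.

0.608 kg/m³

For an instantaneous plane source, C(x,t) = M/(n_e·A·√(4πDt)) · exp(−(x−vt)²/(4Dt)), with n_e·A the pore (flow) area.
Plume center vt = 0.0660 × 900 = 59.4 m, so the well at 54.6 m is 4.8 m upgradient of the peak.
√(4πDt) = 36.84 m, giving peak height M/(n_e·A·√(4πDt)) = 46.7/(0.31 × 6.38 × 36.84) = 0.6409 kg/m³.
(x−vt)²/(4Dt) = (-4.8)²/(4 × 0.120 × 900) = 0.05333; exp(−0.05333) = 0.9481.
C = 0.6409 × 0.9481 = 0.608 kg/m³.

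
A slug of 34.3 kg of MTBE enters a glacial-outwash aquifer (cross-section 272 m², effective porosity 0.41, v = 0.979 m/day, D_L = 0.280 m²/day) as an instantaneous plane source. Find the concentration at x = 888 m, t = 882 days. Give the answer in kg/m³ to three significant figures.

0.00300 kg/m³

For an instantaneous plane source, C(x,t) = M/(n_e·A·√(4πDt)) · exp(−(x−vt)²/(4Dt)), with n_e·A the pore (flow) area.
Plume center vt = 0.979 × 882 = 863.478 m, so the well at 888 m is 24.522 m downgradient of the peak.
√(4πDt) = 55.71 m, giving peak height M/(n_e·A·√(4πDt)) = 34.3/(0.41 × 272 × 55.71) = 0.005521 kg/m³.
(x−vt)²/(4Dt) = (24.522)²/(4 × 0.280 × 882) = 0.6087; exp(−0.6087) = 0.5441.
C = 0.005521 × 0.5441 = 0.00300 kg/m³.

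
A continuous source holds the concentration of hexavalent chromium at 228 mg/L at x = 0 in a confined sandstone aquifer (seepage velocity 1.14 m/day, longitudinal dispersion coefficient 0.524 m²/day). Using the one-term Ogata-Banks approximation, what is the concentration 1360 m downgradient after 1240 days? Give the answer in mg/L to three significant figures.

212 mg/L

For a continuous step input, C/C₀ ≈ ½·erfc((x−vt)/(2√(Dt))).
vt = 1.14 × 1240 = 1413.6 m and 2√(Dt) = 2√(0.524 × 1240) = 50.98 m.
Argument (x−vt)/(2√(Dt)) = (1360 − 1413.6)/50.98 = -1.051; ½·erfc(-1.051) = 0.9314.
C = 228 × 0.9314 = 212 mg/L.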